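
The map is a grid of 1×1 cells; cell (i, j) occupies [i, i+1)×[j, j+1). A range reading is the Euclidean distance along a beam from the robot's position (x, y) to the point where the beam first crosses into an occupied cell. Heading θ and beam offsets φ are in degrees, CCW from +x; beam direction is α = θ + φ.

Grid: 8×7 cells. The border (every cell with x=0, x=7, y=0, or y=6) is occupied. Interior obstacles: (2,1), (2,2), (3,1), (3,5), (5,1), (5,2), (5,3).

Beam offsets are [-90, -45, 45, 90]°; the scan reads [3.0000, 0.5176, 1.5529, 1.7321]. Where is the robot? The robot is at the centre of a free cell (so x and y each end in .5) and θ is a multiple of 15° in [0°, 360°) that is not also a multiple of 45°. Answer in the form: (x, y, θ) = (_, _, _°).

(x, y, θ) = (5.5, 4.5, 300°)

Candidates: 23 free-cell centres × 16 headings = 368 poses. Raycast each; keep the one whose scan matches to 4 dp.
  (2.5, 4.5, 210°): beam 1 = 1.7321 ≠ 3.0000 ✗
  (5.5, 4.5, 345°): beam 1 = 0.5176 ≠ 3.0000 ✗
  (1.5, 2.5, 210°): beam 1 = 1.0000 ≠ 3.0000 ✗
  (2.5, 3.5, 165°): beam 1 = 1.9319 ≠ 3.0000 ✗
  (1.5, 4.5, 300°): beam 1 = 0.5774 ≠ 3.0000 ✗
  …
  (5.5, 4.5, 300°): r_1=3.0000, r_2=0.5176, r_3=1.5529, r_4=1.7321 — all match ✓
No second candidate reproduces the full scan.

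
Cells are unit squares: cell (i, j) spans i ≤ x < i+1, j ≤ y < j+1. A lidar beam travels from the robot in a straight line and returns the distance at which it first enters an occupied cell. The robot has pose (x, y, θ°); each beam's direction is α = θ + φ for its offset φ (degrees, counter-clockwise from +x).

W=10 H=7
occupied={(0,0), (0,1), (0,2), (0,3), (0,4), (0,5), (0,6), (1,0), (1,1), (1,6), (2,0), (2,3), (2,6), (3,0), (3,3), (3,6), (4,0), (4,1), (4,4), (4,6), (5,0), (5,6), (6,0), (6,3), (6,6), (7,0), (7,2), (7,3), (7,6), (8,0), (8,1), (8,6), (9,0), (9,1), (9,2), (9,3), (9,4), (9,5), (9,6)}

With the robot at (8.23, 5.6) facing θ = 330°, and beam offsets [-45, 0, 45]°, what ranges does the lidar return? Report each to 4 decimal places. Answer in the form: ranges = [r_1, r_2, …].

beam 1: φ=-45°, α=285°
  cosα=0.2588 sinα=-0.9659 | (8,5) | tMaxX 2.9751 tMaxY 0.6212 | tΔX 3.8637 tΔY 1.0353
    t=0.6212 [y] (8,4)
    t=1.6564 [y] (8,3)
    t=2.6917 [y] (8,2)
    t=2.9751 [x] (9,2) — stop
  → r_1 = 2.9751
beam 2: φ=0°, α=330°
  cosα=0.8660 sinα=-0.5000 | (8,5) | tMaxX 0.8891 tMaxY 1.2000 | tΔX 1.1547 tΔY 2.0000
    t=0.8891 [x] (9,5) — stop
  → r_2 = 0.8891
beam 3: φ=45°, α=15°
  cosα=0.9659 sinα=0.2588 | (8,5) | tMaxX 0.7972 tMaxY 1.5455 | tΔX 1.0353 tΔY 3.8637
    t=0.7972 [x] (9,5) — stop
  → r_3 = 0.7972

ranges = [2.9751, 0.8891, 0.7972]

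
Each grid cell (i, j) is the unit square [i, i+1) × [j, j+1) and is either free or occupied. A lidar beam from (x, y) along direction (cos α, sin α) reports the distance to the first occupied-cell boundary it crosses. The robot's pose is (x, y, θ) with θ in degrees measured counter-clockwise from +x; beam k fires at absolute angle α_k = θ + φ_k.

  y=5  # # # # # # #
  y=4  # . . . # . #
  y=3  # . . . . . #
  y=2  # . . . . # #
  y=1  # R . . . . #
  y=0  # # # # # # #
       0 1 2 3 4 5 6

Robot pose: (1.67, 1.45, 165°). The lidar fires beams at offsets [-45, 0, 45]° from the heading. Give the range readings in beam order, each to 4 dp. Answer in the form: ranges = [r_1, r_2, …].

ranges = [1.3400, 0.6936, 0.7736]

beam 1: φ=-45°, α=120°
  cosα=-0.5000 sinα=0.8660 | (1,1) | tMaxX 1.3400 tMaxY 0.6351 | tΔX 2.0000 tΔY 1.1547
    t=0.6351 [y] (1,2)
    t=1.3400 [x] (0,2) — stop
  → r_1 = 1.3400
beam 2: φ=0°, α=165°
  cosα=-0.9659 sinα=0.2588 | (1,1) | tMaxX 0.6936 tMaxY 2.1250 | tΔX 1.0353 tΔY 3.8637
    t=0.6936 [x] (0,1) — stop
  → r_2 = 0.6936
beam 3: φ=45°, α=210°
  cosα=-0.8660 sinα=-0.5000 | (1,1) | tMaxX 0.7736 tMaxY 0.9000 | tΔX 1.1547 tΔY 2.0000
    t=0.7736 [x] (0,1) — stop
  → r_3 = 0.7736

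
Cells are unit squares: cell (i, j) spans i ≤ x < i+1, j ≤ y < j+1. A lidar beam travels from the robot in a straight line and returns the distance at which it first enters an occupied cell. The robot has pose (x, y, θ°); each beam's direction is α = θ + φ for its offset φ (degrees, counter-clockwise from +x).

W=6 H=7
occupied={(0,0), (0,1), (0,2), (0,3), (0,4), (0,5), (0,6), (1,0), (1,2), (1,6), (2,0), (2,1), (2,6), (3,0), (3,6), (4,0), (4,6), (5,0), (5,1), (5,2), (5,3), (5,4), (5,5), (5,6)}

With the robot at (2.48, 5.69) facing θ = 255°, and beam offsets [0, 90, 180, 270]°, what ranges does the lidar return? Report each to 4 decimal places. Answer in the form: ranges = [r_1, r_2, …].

ranges = [2.7849, 2.6089, 0.3209, 1.1977]

beam 1: φ=0°, α=255°
  dir = (cos 255°, sin 255°) = (-0.2588, -0.9659); from cell (2,5)
  next x-line at t=1.8546, next y-line at t=0.7143; Δt_x=3.8637, Δt_y=1.0353
    y: enter (2,4) at t=0.7143
    y: enter (2,3) at t=1.7496
    x: enter (1,3) at t=1.8546
    y: enter (1,2) at t=2.7849 ← occupied
  → r_1 = 2.7849
beam 2: φ=90°, α=345°
  dir = (cos 345°, sin 345°) = (0.9659, -0.2588); from cell (2,5)
  next x-line at t=0.5383, next y-line at t=2.6660; Δt_x=1.0353, Δt_y=3.8637
    x: enter (3,5) at t=0.5383
    x: enter (4,5) at t=1.5736
    x: enter (5,5) at t=2.6089 ← occupied
  → r_2 = 2.6089
beam 3: φ=180°, α=75°
  dir = (cos 75°, sin 75°) = (0.2588, 0.9659); from cell (2,5)
  next x-line at t=2.0091, next y-line at t=0.3209; Δt_x=3.8637, Δt_y=1.0353
    y: enter (2,6) at t=0.3209 ← occupied
  → r_3 = 0.3209
beam 4: φ=270°, α=165°
  dir = (cos 165°, sin 165°) = (-0.9659, 0.2588); from cell (2,5)
  next x-line at t=0.4969, next y-line at t=1.1977; Δt_x=1.0353, Δt_y=3.8637
    x: enter (1,5) at t=0.4969
    y: enter (1,6) at t=1.1977 ← occupied
  → r_4 = 1.1977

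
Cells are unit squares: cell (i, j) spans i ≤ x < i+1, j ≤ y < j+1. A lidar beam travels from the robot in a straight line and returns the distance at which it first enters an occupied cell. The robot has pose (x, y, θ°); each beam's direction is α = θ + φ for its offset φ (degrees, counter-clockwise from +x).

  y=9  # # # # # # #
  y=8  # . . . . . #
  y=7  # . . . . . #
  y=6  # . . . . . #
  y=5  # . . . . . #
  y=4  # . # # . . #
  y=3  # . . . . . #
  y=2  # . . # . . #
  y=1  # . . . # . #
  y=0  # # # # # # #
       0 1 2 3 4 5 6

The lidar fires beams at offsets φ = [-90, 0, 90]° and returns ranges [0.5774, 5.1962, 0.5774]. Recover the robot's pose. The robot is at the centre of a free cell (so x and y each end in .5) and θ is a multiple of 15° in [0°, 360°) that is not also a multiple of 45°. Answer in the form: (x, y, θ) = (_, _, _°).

Enumerate (i+0.5, j+0.5, θ) over the 36 free cells and 16 admissible headings. For each, cast all 3 beams and compare to the given ranges.
  (5.5, 8.5, 165°): beam 1 = 0.5176 ≠ 0.5774 ✗
  (2.5, 6.5, 210°): beam 1 = 2.8868 ≠ 0.5774 ✗
  (2.5, 3.5, 165°): beam 1 = 0.5176 ≠ 0.5774 ✗
  (2.5, 3.5, 195°): beam 1 = 0.5176 ≠ 0.5774 ✗
  (1.5, 2.5, 330°): beam 1 = 1.0000 ≠ 0.5774 ✗
  …
  (1.5, 4.5, 60°): r_1=0.5774, r_2=5.1962, r_3=0.5774 — all match ✓
Unique over the lattice → pose = (1.5, 4.5, 60°).

(x, y, θ) = (1.5, 4.5, 60°)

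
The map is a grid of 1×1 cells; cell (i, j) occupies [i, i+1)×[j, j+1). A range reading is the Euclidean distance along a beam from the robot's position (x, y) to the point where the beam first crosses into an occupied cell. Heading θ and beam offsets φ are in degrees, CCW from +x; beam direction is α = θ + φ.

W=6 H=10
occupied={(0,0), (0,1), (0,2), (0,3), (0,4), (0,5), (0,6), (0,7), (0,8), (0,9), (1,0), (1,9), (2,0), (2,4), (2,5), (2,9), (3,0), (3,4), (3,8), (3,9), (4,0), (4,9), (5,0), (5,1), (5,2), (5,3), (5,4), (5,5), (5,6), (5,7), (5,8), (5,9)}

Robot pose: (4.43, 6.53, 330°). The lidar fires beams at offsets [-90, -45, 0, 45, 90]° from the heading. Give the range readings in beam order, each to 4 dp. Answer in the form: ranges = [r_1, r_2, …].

beam 1: φ=-90°, α=240°
  dir = (cos 240°, sin 240°) = (-0.5000, -0.8660); from cell (4,6)
  next x-line at t=0.8600, next y-line at t=0.6120; Δt_x=2.0000, Δt_y=1.1547
    y: enter (4,5) at t=0.6120
    x: enter (3,5) at t=0.8600
    y: enter (3,4) at t=1.7667 ← occupied
  → r_1 = 1.7667
beam 2: φ=-45°, α=285°
  dir = (cos 285°, sin 285°) = (0.2588, -0.9659); from cell (4,6)
  next x-line at t=2.2023, next y-line at t=0.5487; Δt_x=3.8637, Δt_y=1.0353
    y: enter (4,5) at t=0.5487
    y: enter (4,4) at t=1.5840
    x: enter (5,4) at t=2.2023 ← occupied
  → r_2 = 2.2023
beam 3: φ=0°, α=330°
  dir = (cos 330°, sin 330°) = (0.8660, -0.5000); from cell (4,6)
  next x-line at t=0.6582, next y-line at t=1.0600; Δt_x=1.1547, Δt_y=2.0000
    x: enter (5,6) at t=0.6582 ← occupied
  → r_3 = 0.6582
beam 4: φ=45°, α=15°
  dir = (cos 15°, sin 15°) = (0.9659, 0.2588); from cell (4,6)
  next x-line at t=0.5901, next y-line at t=1.8159; Δt_x=1.0353, Δt_y=3.8637
    x: enter (5,6) at t=0.5901 ← occupied
  → r_4 = 0.5901
beam 5: φ=90°, α=60°
  dir = (cos 60°, sin 60°) = (0.5000, 0.8660); from cell (4,6)
  next x-line at t=1.1400, next y-line at t=0.5427; Δt_x=2.0000, Δt_y=1.1547
    y: enter (4,7) at t=0.5427
    x: enter (5,7) at t=1.1400 ← occupied
  → r_5 = 1.1400

ranges = [1.7667, 2.2023, 0.6582, 0.5901, 1.1400]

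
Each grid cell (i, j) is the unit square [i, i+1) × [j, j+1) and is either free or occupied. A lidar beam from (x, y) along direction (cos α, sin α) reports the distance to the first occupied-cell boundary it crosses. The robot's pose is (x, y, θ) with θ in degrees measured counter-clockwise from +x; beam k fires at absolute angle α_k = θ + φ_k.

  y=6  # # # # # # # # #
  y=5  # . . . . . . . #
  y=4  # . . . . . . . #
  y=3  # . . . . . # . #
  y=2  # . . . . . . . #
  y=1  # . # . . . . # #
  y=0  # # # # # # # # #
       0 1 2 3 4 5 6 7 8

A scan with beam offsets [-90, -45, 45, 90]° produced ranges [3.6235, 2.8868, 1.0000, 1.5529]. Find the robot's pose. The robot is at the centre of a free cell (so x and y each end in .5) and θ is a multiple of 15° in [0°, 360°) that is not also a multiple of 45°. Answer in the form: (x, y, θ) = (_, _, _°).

(x, y, θ) = (3.5, 2.5, 195°)

Candidates: 32 free-cell centres × 16 headings = 512 poses. Raycast each; keep the one whose scan matches to 4 dp.
  (1.5, 4.5, 255°): beam 1 = 0.5176 ≠ 3.6235 ✗
  (4.5, 5.5, 300°): beam 1 = 4.0415 ≠ 3.6235 ✗
  (3.5, 4.5, 105°): beam 1 = 4.6587 ≠ 3.6235 ✗
  …
  (3.5, 2.5, 195°): r_1=3.6235, r_2=2.8868, r_3=1.0000, r_4=1.5529 — all match ✓
Only this pose fits every beam.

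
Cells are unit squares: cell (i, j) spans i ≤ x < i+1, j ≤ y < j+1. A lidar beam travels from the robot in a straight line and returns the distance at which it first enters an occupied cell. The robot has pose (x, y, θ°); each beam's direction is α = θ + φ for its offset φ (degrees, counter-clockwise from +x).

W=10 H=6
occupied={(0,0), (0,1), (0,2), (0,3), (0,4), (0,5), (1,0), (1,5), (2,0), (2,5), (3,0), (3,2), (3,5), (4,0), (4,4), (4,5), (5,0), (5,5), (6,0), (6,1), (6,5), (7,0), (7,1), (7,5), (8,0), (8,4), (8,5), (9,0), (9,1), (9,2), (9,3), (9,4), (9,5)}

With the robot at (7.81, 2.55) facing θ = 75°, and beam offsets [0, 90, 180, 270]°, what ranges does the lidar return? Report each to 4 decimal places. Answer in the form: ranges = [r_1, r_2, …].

beam 1: φ=0°, α=75°
  dir = (cos 75°, sin 75°) = (0.2588, 0.9659); from cell (7,2)
  next x-line at t=0.7341, next y-line at t=0.4659; Δt_x=3.8637, Δt_y=1.0353
    y: enter (7,3) at t=0.4659
    x: enter (8,3) at t=0.7341
    y: enter (8,4) at t=1.5012 ← occupied
  → r_1 = 1.5012
beam 2: φ=90°, α=165°
  dir = (cos 165°, sin 165°) = (-0.9659, 0.2588); from cell (7,2)
  next x-line at t=0.8386, next y-line at t=1.7387; Δt_x=1.0353, Δt_y=3.8637
    x: enter (6,2) at t=0.8386
    y: enter (6,3) at t=1.7387
    x: enter (5,3) at t=1.8738
    x: enter (4,3) at t=2.9091
    x: enter (3,3) at t=3.9444
    x: enter (2,3) at t=4.9797
    y: enter (2,4) at t=5.6024
    x: enter (1,4) at t=6.0150
    x: enter (0,4) at t=7.0502 ← occupied
  → r_2 = 7.0502
beam 3: φ=180°, α=255°
  dir = (cos 255°, sin 255°) = (-0.2588, -0.9659); from cell (7,2)
  next x-line at t=3.1296, next y-line at t=0.5694; Δt_x=3.8637, Δt_y=1.0353
    y: enter (7,1) at t=0.5694 ← occupied
  → r_3 = 0.5694
beam 4: φ=270°, α=345°
  dir = (cos 345°, sin 345°) = (0.9659, -0.2588); from cell (7,2)
  next x-line at t=0.1967, next y-line at t=2.1250; Δt_x=1.0353, Δt_y=3.8637
    x: enter (8,2) at t=0.1967
    x: enter (9,2) at t=1.2320 ← occupied
  → r_4 = 1.2320

ranges = [1.5012, 7.0502, 0.5694, 1.2320]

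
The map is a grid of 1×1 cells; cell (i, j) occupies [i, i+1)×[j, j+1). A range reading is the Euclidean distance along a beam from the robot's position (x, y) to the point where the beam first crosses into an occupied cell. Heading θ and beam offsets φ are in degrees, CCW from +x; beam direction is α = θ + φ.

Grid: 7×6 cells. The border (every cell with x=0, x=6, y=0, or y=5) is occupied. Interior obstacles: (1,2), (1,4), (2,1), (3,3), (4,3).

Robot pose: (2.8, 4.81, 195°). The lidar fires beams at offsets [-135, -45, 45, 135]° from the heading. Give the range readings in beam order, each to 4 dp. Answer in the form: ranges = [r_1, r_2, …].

beam 1: φ=-135°, α=60°
  d=(0.5000,0.8660)  start (2,4)  tX=0.4000 tY=0.2194  stride 1/|dx|=2.0000 1/|dy|=1.1547
    cross y-line → (2,5), t=0.2194 (wall)
  → r_1 = 0.2194
beam 2: φ=-45°, α=150°
  d=(-0.8660,0.5000)  start (2,4)  tX=0.9238 tY=0.3800  stride 1/|dx|=1.1547 1/|dy|=2.0000
    cross y-line → (2,5), t=0.3800 (wall)
  → r_2 = 0.3800
beam 3: φ=45°, α=240°
  d=(-0.5000,-0.8660)  start (2,4)  tX=1.6000 tY=0.9353  stride 1/|dx|=2.0000 1/|dy|=1.1547
    cross y-line → (2,3), t=0.9353
    cross x-line → (1,3), t=1.6000
    cross y-line → (1,2), t=2.0900 (wall)
  → r_3 = 2.0900
beam 4: φ=135°, α=330°
  d=(0.8660,-0.5000)  start (2,4)  tX=0.2309 tY=1.6200  stride 1/|dx|=1.1547 1/|dy|=2.0000
    cross x-line → (3,4), t=0.2309
    cross x-line → (4,4), t=1.3856
    cross y-line → (4,3), t=1.6200 (wall)
  → r_4 = 1.6200

ranges = [0.2194, 0.3800, 2.0900, 1.6200]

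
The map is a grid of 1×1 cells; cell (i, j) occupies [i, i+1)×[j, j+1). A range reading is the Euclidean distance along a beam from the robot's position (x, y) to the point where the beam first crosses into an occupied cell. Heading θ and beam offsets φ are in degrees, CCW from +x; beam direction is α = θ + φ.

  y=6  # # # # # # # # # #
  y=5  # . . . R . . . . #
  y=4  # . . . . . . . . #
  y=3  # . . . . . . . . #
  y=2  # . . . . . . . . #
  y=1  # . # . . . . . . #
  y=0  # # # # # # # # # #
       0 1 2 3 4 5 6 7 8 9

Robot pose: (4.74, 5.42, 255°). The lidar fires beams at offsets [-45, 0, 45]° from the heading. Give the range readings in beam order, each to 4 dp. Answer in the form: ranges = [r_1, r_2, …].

ranges = [4.3186, 4.5759, 5.1038]

beam 1: φ=-45°, α=210°
  cosα=-0.8660 sinα=-0.5000 | (4,5) | tMaxX 0.8545 tMaxY 0.8400 | tΔX 1.1547 tΔY 2.0000
    t=0.8400 [y] (4,4)
    t=0.8545 [x] (3,4)
    t=2.0092 [x] (2,4)
    t=2.8400 [y] (2,3)
    t=3.1639 [x] (1,3)
    t=4.3186 [x] (0,3) — stop
  → r_1 = 4.3186
beam 2: φ=0°, α=255°
  cosα=-0.2588 sinα=-0.9659 | (4,5) | tMaxX 2.8591 tMaxY 0.4348 | tΔX 3.8637 tΔY 1.0353
    t=0.4348 [y] (4,4)
    t=1.4701 [y] (4,3)
    t=2.5054 [y] (4,2)
    t=2.8591 [x] (3,2)
    t=3.5406 [y] (3,1)
    t=4.5759 [y] (3,0) — stop
  → r_2 = 4.5759
beam 3: φ=45°, α=300°
  cosα=0.5000 sinα=-0.8660 | (4,5) | tMaxX 0.5200 tMaxY 0.4850 | tΔX 2.0000 tΔY 1.1547
    t=0.4850 [y] (4,4)
    t=0.5200 [x] (5,4)
    t=1.6397 [y] (5,3)
    t=2.5200 [x] (6,3)
    t=2.7944 [y] (6,2)
    t=3.9491 [y] (6,1)
    t=4.5200 [x] (7,1)
    t=5.1038 [y] (7,0) — stop
  → r_3 = 5.1038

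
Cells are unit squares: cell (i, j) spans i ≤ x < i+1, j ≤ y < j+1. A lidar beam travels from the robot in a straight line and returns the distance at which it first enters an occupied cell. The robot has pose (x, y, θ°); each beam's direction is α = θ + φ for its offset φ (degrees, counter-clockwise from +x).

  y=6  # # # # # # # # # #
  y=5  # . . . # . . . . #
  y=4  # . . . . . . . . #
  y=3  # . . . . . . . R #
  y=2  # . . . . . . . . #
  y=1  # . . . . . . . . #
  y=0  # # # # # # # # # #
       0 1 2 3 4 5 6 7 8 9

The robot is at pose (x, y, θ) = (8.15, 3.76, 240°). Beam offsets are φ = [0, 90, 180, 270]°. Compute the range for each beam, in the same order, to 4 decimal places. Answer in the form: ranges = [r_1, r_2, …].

ranges = [3.1870, 0.9815, 1.7000, 3.6373]

beam 1: φ=0°, α=240°
  d=(-0.5000,-0.8660)  start (8,3)  tX=0.3000 tY=0.8776  stride 1/|dx|=2.0000 1/|dy|=1.1547
    cross x-line → (7,3), t=0.3000
    cross y-line → (7,2), t=0.8776
    cross y-line → (7,1), t=2.0323
    cross x-line → (6,1), t=2.3000
    cross y-line → (6,0), t=3.1870 (wall)
  → r_1 = 3.1870
beam 2: φ=90°, α=330°
  d=(0.8660,-0.5000)  start (8,3)  tX=0.9815 tY=1.5200  stride 1/|dx|=1.1547 1/|dy|=2.0000
    cross x-line → (9,3), t=0.9815 (wall)
  → r_2 = 0.9815
beam 3: φ=180°, α=60°
  d=(0.5000,0.8660)  start (8,3)  tX=1.7000 tY=0.2771  stride 1/|dx|=2.0000 1/|dy|=1.1547
    cross y-line → (8,4), t=0.2771
    cross y-line → (8,5), t=1.4318
    cross x-line → (9,5), t=1.7000 (wall)
  → r_3 = 1.7000
beam 4: φ=270°, α=150°
  d=(-0.8660,0.5000)  start (8,3)  tX=0.1732 tY=0.4800  stride 1/|dx|=1.1547 1/|dy|=2.0000
    cross x-line → (7,3), t=0.1732
    cross y-line → (7,4), t=0.4800
    cross x-line → (6,4), t=1.3279
    cross y-line → (6,5), t=2.4800
    cross x-line → (5,5), t=2.4826
    cross x-line → (4,5), t=3.6373 (wall)
  → r_4 = 3.6373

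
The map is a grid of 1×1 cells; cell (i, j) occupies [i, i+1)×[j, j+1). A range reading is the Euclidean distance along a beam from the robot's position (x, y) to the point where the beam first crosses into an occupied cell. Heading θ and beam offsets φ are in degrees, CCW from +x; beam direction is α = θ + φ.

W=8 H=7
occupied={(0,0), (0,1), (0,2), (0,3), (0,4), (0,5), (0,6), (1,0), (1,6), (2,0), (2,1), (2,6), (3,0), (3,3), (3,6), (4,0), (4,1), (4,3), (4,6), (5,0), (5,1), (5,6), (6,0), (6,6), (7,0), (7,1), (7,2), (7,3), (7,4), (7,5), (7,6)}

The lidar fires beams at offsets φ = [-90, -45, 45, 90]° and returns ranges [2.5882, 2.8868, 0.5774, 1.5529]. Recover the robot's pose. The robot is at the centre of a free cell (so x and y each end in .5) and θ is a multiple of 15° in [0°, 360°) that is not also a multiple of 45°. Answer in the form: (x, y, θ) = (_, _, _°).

Enumerate (i+0.5, j+0.5, θ) over the 25 free cells and 16 admissible headings. For each, cast all 4 beams and compare to the given ranges.
  (1.5, 3.5, 15°): beam 1 = 1.9319 ≠ 2.5882 ✗
  (2.5, 4.5, 30°): beam 1 = 1.0000 ≠ 2.5882 ✗
  (3.5, 5.5, 150°): beam 1 = 0.5774 ≠ 2.5882 ✗
  …
  (5.5, 3.5, 165°): r_1=2.5882, r_2=2.8868, r_3=0.5774, r_4=1.5529 — all match ✓
Unique over the lattice → pose = (5.5, 3.5, 165°).

(x, y, θ) = (5.5, 3.5, 165°)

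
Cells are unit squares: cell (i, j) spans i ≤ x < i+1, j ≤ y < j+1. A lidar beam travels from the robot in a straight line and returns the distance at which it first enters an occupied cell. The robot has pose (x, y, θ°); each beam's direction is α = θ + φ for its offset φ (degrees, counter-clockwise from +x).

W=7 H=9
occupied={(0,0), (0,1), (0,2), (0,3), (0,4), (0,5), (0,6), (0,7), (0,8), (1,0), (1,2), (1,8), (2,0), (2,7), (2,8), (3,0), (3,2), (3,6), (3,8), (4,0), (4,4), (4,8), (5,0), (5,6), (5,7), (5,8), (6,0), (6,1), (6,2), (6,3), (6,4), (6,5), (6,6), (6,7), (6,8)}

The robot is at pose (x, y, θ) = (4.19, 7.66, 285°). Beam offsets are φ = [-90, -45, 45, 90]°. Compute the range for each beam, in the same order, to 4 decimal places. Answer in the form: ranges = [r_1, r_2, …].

beam 1: φ=-90°, α=195°
  d=(-0.9659,-0.2588)  start (4,7)  tX=0.1967 tY=2.5500  stride 1/|dx|=1.0353 1/|dy|=3.8637
    cross x-line → (3,7), t=0.1967
    cross x-line → (2,7), t=1.2320 (wall)
  → r_1 = 1.2320
beam 2: φ=-45°, α=240°
  d=(-0.5000,-0.8660)  start (4,7)  tX=0.3800 tY=0.7621  stride 1/|dx|=2.0000 1/|dy|=1.1547
    cross x-line → (3,7), t=0.3800
    cross y-line → (3,6), t=0.7621 (wall)
  → r_2 = 0.7621
beam 3: φ=45°, α=330°
  d=(0.8660,-0.5000)  start (4,7)  tX=0.9353 tY=1.3200  stride 1/|dx|=1.1547 1/|dy|=2.0000
    cross x-line → (5,7), t=0.9353 (wall)
  → r_3 = 0.9353
beam 4: φ=90°, α=15°
  d=(0.9659,0.2588)  start (4,7)  tX=0.8386 tY=1.3137  stride 1/|dx|=1.0353 1/|dy|=3.8637
    cross x-line → (5,7), t=0.8386 (wall)
  → r_4 = 0.8386

ranges = [1.2320, 0.7621, 0.9353, 0.8386]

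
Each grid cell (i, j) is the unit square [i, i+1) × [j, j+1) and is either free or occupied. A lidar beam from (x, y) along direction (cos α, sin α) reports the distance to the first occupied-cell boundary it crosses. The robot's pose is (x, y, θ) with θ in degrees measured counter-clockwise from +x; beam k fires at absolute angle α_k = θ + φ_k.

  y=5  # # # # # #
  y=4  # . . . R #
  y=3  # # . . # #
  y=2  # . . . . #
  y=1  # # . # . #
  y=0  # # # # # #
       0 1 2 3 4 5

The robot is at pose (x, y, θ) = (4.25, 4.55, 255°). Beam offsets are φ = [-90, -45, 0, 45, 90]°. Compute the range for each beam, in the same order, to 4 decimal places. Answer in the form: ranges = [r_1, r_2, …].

ranges = [1.7387, 2.5981, 0.5694, 0.6351, 0.7765]

beam 1: φ=-90°, α=165°
  d=(-0.9659,0.2588)  start (4,4)  tX=0.2588 tY=1.7387  stride 1/|dx|=1.0353 1/|dy|=3.8637
    cross x-line → (3,4), t=0.2588
    cross x-line → (2,4), t=1.2941
    cross y-line → (2,5), t=1.7387 (wall)
  → r_1 = 1.7387
beam 2: φ=-45°, α=210°
  d=(-0.8660,-0.5000)  start (4,4)  tX=0.2887 tY=1.1000  stride 1/|dx|=1.1547 1/|dy|=2.0000
    cross x-line → (3,4), t=0.2887
    cross y-line → (3,3), t=1.1000
    cross x-line → (2,3), t=1.4434
    cross x-line → (1,3), t=2.5981 (wall)
  → r_2 = 2.5981
beam 3: φ=0°, α=255°
  d=(-0.2588,-0.9659)  start (4,4)  tX=0.9659 tY=0.5694  stride 1/|dx|=3.8637 1/|dy|=1.0353
    cross y-line → (4,3), t=0.5694 (wall)
  → r_3 = 0.5694
beam 4: φ=45°, α=300°
  d=(0.5000,-0.8660)  start (4,4)  tX=1.5000 tY=0.6351  stride 1/|dx|=2.0000 1/|dy|=1.1547
    cross y-line → (4,3), t=0.6351 (wall)
  → r_4 = 0.6351
beam 5: φ=90°, α=345°
  d=(0.9659,-0.2588)  start (4,4)  tX=0.7765 tY=2.1250  stride 1/|dx|=1.0353 1/|dy|=3.8637
    cross x-line → (5,4), t=0.7765 (wall)
  → r_5 = 0.7765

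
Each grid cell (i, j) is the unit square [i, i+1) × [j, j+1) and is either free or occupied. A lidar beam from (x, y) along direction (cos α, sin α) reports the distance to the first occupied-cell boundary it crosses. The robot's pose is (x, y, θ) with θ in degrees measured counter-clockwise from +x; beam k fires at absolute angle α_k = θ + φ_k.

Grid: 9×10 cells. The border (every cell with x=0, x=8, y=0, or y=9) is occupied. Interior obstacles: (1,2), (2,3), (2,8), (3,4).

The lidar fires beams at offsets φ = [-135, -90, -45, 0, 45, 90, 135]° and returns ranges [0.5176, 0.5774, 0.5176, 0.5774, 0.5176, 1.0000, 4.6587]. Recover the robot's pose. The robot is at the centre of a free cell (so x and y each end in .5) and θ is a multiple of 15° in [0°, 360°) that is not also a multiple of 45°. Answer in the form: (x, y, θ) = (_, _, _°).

(x, y, θ) = (1.5, 8.5, 150°)

The pose lattice has 52·16 = 832 candidates. Test each by forward raycasting.
  (2.5, 1.5, 195°): beam 1 = 2.8868 ≠ 0.5176 ✗
  (5.5, 4.5, 210°): beam 1 = 4.6587 ≠ 0.5176 ✗
  (2.5, 7.5, 285°): beam 1 = 1.7321 ≠ 0.5176 ✗
  (7.5, 2.5, 345°): beam 1 = 3.0000 ≠ 0.5176 ✗
  …
  (1.5, 8.5, 150°): r_1=0.5176, r_2=0.5774, r_3=0.5176, r_4=0.5774, r_5=0.5176, r_6=1.0000, r_7=4.6587 — all match ✓
Only this pose fits every beam.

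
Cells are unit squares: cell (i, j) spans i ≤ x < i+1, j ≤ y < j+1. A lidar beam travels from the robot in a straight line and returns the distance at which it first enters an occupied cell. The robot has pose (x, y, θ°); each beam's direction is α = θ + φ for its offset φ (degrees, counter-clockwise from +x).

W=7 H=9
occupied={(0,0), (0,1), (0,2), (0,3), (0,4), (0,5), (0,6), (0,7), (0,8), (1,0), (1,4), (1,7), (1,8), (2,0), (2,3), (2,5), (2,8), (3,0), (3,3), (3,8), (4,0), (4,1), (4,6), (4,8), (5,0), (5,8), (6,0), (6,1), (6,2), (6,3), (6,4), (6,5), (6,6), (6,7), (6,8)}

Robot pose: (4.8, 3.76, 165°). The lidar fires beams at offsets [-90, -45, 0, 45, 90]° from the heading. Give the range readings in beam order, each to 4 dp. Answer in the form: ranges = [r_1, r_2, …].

ranges = [4.3896, 4.8959, 0.8282, 0.9238, 1.8221]

beam 1: φ=-90°, α=75°
  d=(0.2588,0.9659)  start (4,3)  tX=0.7727 tY=0.2485  stride 1/|dx|=3.8637 1/|dy|=1.0353
    cross y-line → (4,4), t=0.2485
    cross x-line → (5,4), t=0.7727
    cross y-line → (5,5), t=1.2837
    cross y-line → (5,6), t=2.3190
    cross y-line → (5,7), t=3.3543
    cross y-line → (5,8), t=4.3896 (wall)
  → r_1 = 4.3896
beam 2: φ=-45°, α=120°
  d=(-0.5000,0.8660)  start (4,3)  tX=1.6000 tY=0.2771  stride 1/|dx|=2.0000 1/|dy|=1.1547
    cross y-line → (4,4), t=0.2771
    cross y-line → (4,5), t=1.4318
    cross x-line → (3,5), t=1.6000
    cross y-line → (3,6), t=2.5865
    cross x-line → (2,6), t=3.6000
    cross y-line → (2,7), t=3.7412
    cross y-line → (2,8), t=4.8959 (wall)
  → r_2 = 4.8959
beam 3: φ=0°, α=165°
  d=(-0.9659,0.2588)  start (4,3)  tX=0.8282 tY=0.9273  stride 1/|dx|=1.0353 1/|dy|=3.8637
    cross x-line → (3,3), t=0.8282 (wall)
  → r_3 = 0.8282
beam 4: φ=45°, α=210°
  d=(-0.8660,-0.5000)  start (4,3)  tX=0.9238 tY=1.5200  stride 1/|dx|=1.1547 1/|dy|=2.0000
    cross x-line → (3,3), t=0.9238 (wall)
  → r_4 = 0.9238
beam 5: φ=90°, α=255°
  d=(-0.2588,-0.9659)  start (4,3)  tX=3.0910 tY=0.7868  stride 1/|dx|=3.8637 1/|dy|=1.0353
    cross y-line → (4,2), t=0.7868
    cross y-line → (4,1), t=1.8221 (wall)
  → r_5 = 1.8221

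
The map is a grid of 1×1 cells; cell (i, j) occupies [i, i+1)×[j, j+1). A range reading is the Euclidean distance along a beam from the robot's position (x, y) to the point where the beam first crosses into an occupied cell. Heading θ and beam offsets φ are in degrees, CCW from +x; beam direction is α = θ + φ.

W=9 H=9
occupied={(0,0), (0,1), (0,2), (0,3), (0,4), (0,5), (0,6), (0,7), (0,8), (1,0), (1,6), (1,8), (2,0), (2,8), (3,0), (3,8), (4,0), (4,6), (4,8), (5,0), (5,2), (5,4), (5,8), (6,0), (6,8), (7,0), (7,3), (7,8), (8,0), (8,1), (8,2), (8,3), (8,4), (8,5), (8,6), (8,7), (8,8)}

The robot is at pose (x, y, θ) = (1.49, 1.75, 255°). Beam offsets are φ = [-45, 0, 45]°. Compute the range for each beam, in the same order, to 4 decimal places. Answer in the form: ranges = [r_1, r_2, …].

beam 1: φ=-45°, α=210°
  cosα=-0.8660 sinα=-0.5000 | (1,1) | tMaxX 0.5658 tMaxY 1.5000 | tΔX 1.1547 tΔY 2.0000
    t=0.5658 [x] (0,1) — stop
  → r_1 = 0.5658
beam 2: φ=0°, α=255°
  cosα=-0.2588 sinα=-0.9659 | (1,1) | tMaxX 1.8932 tMaxY 0.7765 | tΔX 3.8637 tΔY 1.0353
    t=0.7765 [y] (1,0) — stop
  → r_2 = 0.7765
beam 3: φ=45°, α=300°
  cosα=0.5000 sinα=-0.8660 | (1,1) | tMaxX 1.0200 tMaxY 0.8660 | tΔX 2.0000 tΔY 1.1547
    t=0.8660 [y] (1,0) — stop
  → r_3 = 0.8660

ranges = [0.5658, 0.7765, 0.8660]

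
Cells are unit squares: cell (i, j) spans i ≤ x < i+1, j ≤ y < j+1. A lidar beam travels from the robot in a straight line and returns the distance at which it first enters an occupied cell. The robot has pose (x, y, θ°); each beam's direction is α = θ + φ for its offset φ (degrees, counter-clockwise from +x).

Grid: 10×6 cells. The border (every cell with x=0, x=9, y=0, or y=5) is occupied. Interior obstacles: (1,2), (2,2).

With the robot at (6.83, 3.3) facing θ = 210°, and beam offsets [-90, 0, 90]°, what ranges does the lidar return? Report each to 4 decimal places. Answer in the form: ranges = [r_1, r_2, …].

beam 1: φ=-90°, α=120°
  direction (-0.5000, 0.8660); cell (6,3); t to first gridline: x 1.6600, y 0.8083 (then +2.0000 / +1.1547)
    (6,4) via y @ 0.8083
    (5,4) via x @ 1.6600
    (5,5) via y @ 1.9630  # hit
  → r_1 = 1.9630
beam 2: φ=0°, α=210°
  direction (-0.8660, -0.5000); cell (6,3); t to first gridline: x 0.9584, y 0.6000 (then +1.1547 / +2.0000)
    (6,2) via y @ 0.6000
    (5,2) via x @ 0.9584
    (4,2) via x @ 2.1131
    (4,1) via y @ 2.6000
    (3,1) via x @ 3.2678
    (2,1) via x @ 4.4225
    (2,0) via y @ 4.6000  # hit
  → r_2 = 4.6000
beam 3: φ=90°, α=300°
  direction (0.5000, -0.8660); cell (6,3); t to first gridline: x 0.3400, y 0.3464 (then +2.0000 / +1.1547)
    (7,3) via x @ 0.3400
    (7,2) via y @ 0.3464
    (7,1) via y @ 1.5011
    (8,1) via x @ 2.3400
    (8,0) via y @ 2.6558  # hit
  → r_3 = 2.6558

ranges = [1.9630, 4.6000, 2.6558]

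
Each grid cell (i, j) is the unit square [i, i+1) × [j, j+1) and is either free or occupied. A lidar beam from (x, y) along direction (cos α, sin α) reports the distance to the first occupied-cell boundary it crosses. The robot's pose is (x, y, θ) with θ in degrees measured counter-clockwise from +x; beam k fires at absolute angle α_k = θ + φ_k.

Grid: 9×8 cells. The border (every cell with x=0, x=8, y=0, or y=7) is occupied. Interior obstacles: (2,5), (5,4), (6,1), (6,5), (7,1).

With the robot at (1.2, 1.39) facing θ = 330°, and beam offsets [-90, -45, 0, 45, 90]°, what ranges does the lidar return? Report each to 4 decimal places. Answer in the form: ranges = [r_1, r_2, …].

beam 1: φ=-90°, α=240°
  direction (-0.5000, -0.8660); cell (1,1); t to first gridline: x 0.4000, y 0.4503 (then +2.0000 / +1.1547)
    (0,1) via x @ 0.4000  # hit
  → r_1 = 0.4000
beam 2: φ=-45°, α=285°
  direction (0.2588, -0.9659); cell (1,1); t to first gridline: x 3.0910, y 0.4038 (then +3.8637 / +1.0353)
    (1,0) via y @ 0.4038  # hit
  → r_2 = 0.4038
beam 3: φ=0°, α=330°
  direction (0.8660, -0.5000); cell (1,1); t to first gridline: x 0.9238, y 0.7800 (then +1.1547 / +2.0000)
    (1,0) via y @ 0.7800  # hit
  → r_3 = 0.7800
beam 4: φ=45°, α=15°
  direction (0.9659, 0.2588); cell (1,1); t to first gridline: x 0.8282, y 2.3569 (then +1.0353 / +3.8637)
    (2,1) via x @ 0.8282
    (3,1) via x @ 1.8635
    (3,2) via y @ 2.3569
    (4,2) via x @ 2.8988
    (5,2) via x @ 3.9340
    (6,2) via x @ 4.9693
    (7,2) via x @ 6.0046
    (7,3) via y @ 6.2206
    (8,3) via x @ 7.0399  # hit
  → r_4 = 7.0399
beam 5: φ=90°, α=60°
  direction (0.5000, 0.8660); cell (1,1); t to first gridline: x 1.6000, y 0.7044 (then +2.0000 / +1.1547)
    (1,2) via y @ 0.7044
    (2,2) via x @ 1.6000
    (2,3) via y @ 1.8591
    (2,4) via y @ 3.0138
    (3,4) via x @ 3.6000
    (3,5) via y @ 4.1685
    (3,6) via y @ 5.3232
    (4,6) via x @ 5.6000
    (4,7) via y @ 6.4779  # hit
  → r_5 = 6.4779

ranges = [0.4000, 0.4038, 0.7800, 7.0399, 6.4779]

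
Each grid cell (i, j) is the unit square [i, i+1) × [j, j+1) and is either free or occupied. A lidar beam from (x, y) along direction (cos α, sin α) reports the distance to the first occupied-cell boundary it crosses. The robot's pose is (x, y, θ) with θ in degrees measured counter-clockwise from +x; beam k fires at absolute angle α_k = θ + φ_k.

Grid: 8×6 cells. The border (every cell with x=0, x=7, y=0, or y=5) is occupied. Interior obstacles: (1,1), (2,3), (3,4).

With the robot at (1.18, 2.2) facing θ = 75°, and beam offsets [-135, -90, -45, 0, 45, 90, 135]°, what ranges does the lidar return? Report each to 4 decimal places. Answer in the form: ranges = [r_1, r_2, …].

beam 1: φ=-135°, α=300°
  cosα=0.5000 sinα=-0.8660 | (1,2) | tMaxX 1.6400 tMaxY 0.2309 | tΔX 2.0000 tΔY 1.1547
    t=0.2309 [y] (1,1) — stop
  → r_1 = 0.2309
beam 2: φ=-90°, α=345°
  cosα=0.9659 sinα=-0.2588 | (1,2) | tMaxX 0.8489 tMaxY 0.7727 | tΔX 1.0353 tΔY 3.8637
    t=0.7727 [y] (1,1) — stop
  → r_2 = 0.7727
beam 3: φ=-45°, α=30°
  cosα=0.8660 sinα=0.5000 | (1,2) | tMaxX 0.9469 tMaxY 1.6000 | tΔX 1.1547 tΔY 2.0000
    t=0.9469 [x] (2,2)
    t=1.6000 [y] (2,3) — stop
  → r_3 = 1.6000
beam 4: φ=0°, α=75°
  cosα=0.2588 sinα=0.9659 | (1,2) | tMaxX 3.1682 tMaxY 0.8282 | tΔX 3.8637 tΔY 1.0353
    t=0.8282 [y] (1,3)
    t=1.8635 [y] (1,4)
    t=2.8988 [y] (1,5) — stop
  → r_4 = 2.8988
beam 5: φ=45°, α=120°
  cosα=-0.5000 sinα=0.8660 | (1,2) | tMaxX 0.3600 tMaxY 0.9238 | tΔX 2.0000 tΔY 1.1547
    t=0.3600 [x] (0,2) — stop
  → r_5 = 0.3600
beam 6: φ=90°, α=165°
  cosα=-0.9659 sinα=0.2588 | (1,2) | tMaxX 0.1863 tMaxY 3.0910 | tΔX 1.0353 tΔY 3.8637
    t=0.1863 [x] (0,2) — stop
  → r_6 = 0.1863
beam 7: φ=135°, α=210°
  cosα=-0.8660 sinα=-0.5000 | (1,2) | tMaxX 0.2078 tMaxY 0.4000 | tΔX 1.1547 tΔY 2.0000
    t=0.2078 [x] (0,2) — stop
  → r_7 = 0.2078

ranges = [0.2309, 0.7727, 1.6000, 2.8988, 0.3600, 0.1863, 0.2078]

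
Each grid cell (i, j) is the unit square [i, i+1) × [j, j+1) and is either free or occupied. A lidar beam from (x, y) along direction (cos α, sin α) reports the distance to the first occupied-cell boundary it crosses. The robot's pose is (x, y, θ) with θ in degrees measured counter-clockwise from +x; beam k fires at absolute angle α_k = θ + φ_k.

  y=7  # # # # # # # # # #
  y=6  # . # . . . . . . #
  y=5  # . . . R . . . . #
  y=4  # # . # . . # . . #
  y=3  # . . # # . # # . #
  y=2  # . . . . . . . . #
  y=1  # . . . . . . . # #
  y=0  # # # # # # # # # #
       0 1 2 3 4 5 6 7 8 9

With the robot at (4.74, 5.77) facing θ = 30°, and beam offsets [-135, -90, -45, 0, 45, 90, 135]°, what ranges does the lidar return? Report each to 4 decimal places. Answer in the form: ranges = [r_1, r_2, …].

ranges = [1.8324, 2.5200, 4.4103, 2.4600, 1.2734, 1.4203, 1.8014]

beam 1: φ=-135°, α=255°
  d=(-0.2588,-0.9659)  start (4,5)  tX=2.8591 tY=0.7972  stride 1/|dx|=3.8637 1/|dy|=1.0353
    cross y-line → (4,4), t=0.7972
    cross y-line → (4,3), t=1.8324 (wall)
  → r_1 = 1.8324
beam 2: φ=-90°, α=300°
  d=(0.5000,-0.8660)  start (4,5)  tX=0.5200 tY=0.8891  stride 1/|dx|=2.0000 1/|dy|=1.1547
    cross x-line → (5,5), t=0.5200
    cross y-line → (5,4), t=0.8891
    cross y-line → (5,3), t=2.0438
    cross x-line → (6,3), t=2.5200 (wall)
  → r_2 = 2.5200
beam 3: φ=-45°, α=345°
  d=(0.9659,-0.2588)  start (4,5)  tX=0.2692 tY=2.9751  stride 1/|dx|=1.0353 1/|dy|=3.8637
    cross x-line → (5,5), t=0.2692
    cross x-line → (6,5), t=1.3044
    cross x-line → (7,5), t=2.3397
    cross y-line → (7,4), t=2.9751
    cross x-line → (8,4), t=3.3750
    cross x-line → (9,4), t=4.4103 (wall)
  → r_3 = 4.4103
beam 4: φ=0°, α=30°
  d=(0.8660,0.5000)  start (4,5)  tX=0.3002 tY=0.4600  stride 1/|dx|=1.1547 1/|dy|=2.0000
    cross x-line → (5,5), t=0.3002
    cross y-line → (5,6), t=0.4600
    cross x-line → (6,6), t=1.4549
    cross y-line → (6,7), t=2.4600 (wall)
  → r_4 = 2.4600
beam 5: φ=45°, α=75°
  d=(0.2588,0.9659)  start (4,5)  tX=1.0046 tY=0.2381  stride 1/|dx|=3.8637 1/|dy|=1.0353
    cross y-line → (4,6), t=0.2381
    cross x-line → (5,6), t=1.0046
    cross y-line → (5,7), t=1.2734 (wall)
  → r_5 = 1.2734
beam 6: φ=90°, α=120°
  d=(-0.5000,0.8660)  start (4,5)  tX=1.4800 tY=0.2656  stride 1/|dx|=2.0000 1/|dy|=1.1547
    cross y-line → (4,6), t=0.2656
    cross y-line → (4,7), t=1.4203 (wall)
  → r_6 = 1.4203
beam 7: φ=135°, α=165°
  d=(-0.9659,0.2588)  start (4,5)  tX=0.7661 tY=0.8887  stride 1/|dx|=1.0353 1/|dy|=3.8637
    cross x-line → (3,5), t=0.7661
    cross y-line → (3,6), t=0.8887
    cross x-line → (2,6), t=1.8014 (wall)
  → r_7 = 1.8014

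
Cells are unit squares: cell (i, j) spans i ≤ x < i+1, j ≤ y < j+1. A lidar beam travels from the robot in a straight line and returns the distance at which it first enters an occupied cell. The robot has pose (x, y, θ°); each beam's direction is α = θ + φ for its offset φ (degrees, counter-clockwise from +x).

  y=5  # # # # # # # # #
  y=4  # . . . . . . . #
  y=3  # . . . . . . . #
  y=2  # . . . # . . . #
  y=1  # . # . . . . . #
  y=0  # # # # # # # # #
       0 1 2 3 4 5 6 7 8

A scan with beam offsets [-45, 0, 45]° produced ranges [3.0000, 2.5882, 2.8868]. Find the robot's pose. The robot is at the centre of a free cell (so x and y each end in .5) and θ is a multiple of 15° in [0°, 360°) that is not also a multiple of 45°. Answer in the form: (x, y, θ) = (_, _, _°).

(x, y, θ) = (7.5, 3.5, 195°)

Enumerate (i+0.5, j+0.5, θ) over the 26 free cells and 16 admissible headings. For each, cast all 3 beams and compare to the given ranges.
  (4.5, 3.5, 255°): beam 1 = 4.0415 ≠ 3.0000 ✗
  (5.5, 1.5, 210°): beam 1 = 4.6587 ≠ 3.0000 ✗
  (3.5, 4.5, 120°): beam 1 = 0.5176 ≠ 3.0000 ✗
  (4.5, 4.5, 300°): beam 1 = 1.5529 ≠ 3.0000 ✗
  (3.5, 1.5, 195°): beam 1 = 0.5774 ≠ 3.0000 ✗
  …
  (7.5, 3.5, 195°): r_1=3.0000, r_2=2.5882, r_3=2.8868 — all match ✓
Only this pose fits every beam.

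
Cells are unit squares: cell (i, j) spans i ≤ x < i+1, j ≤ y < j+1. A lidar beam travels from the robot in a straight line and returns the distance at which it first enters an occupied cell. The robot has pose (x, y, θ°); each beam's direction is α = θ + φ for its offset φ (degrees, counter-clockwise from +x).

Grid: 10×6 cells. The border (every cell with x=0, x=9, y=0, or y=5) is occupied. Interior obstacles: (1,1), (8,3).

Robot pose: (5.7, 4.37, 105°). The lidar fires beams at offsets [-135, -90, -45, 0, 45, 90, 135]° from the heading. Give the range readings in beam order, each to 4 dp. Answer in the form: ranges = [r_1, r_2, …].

beam 1: φ=-135°, α=330°
  dir = (cos 330°, sin 330°) = (0.8660, -0.5000); from cell (5,4)
  next x-line at t=0.3464, next y-line at t=0.7400; Δt_x=1.1547, Δt_y=2.0000
    x: enter (6,4) at t=0.3464
    y: enter (6,3) at t=0.7400
    x: enter (7,3) at t=1.5011
    x: enter (8,3) at t=2.6558 ← occupied
  → r_1 = 2.6558
beam 2: φ=-90°, α=15°
  dir = (cos 15°, sin 15°) = (0.9659, 0.2588); from cell (5,4)
  next x-line at t=0.3106, next y-line at t=2.4341; Δt_x=1.0353, Δt_y=3.8637
    x: enter (6,4) at t=0.3106
    x: enter (7,4) at t=1.3459
    x: enter (8,4) at t=2.3811
    y: enter (8,5) at t=2.4341 ← occupied
  → r_2 = 2.4341
beam 3: φ=-45°, α=60°
  dir = (cos 60°, sin 60°) = (0.5000, 0.8660); from cell (5,4)
  next x-line at t=0.6000, next y-line at t=0.7275; Δt_x=2.0000, Δt_y=1.1547
    x: enter (6,4) at t=0.6000
    y: enter (6,5) at t=0.7275 ← occupied
  → r_3 = 0.7275
beam 4: φ=0°, α=105°
  dir = (cos 105°, sin 105°) = (-0.2588, 0.9659); from cell (5,4)
  next x-line at t=2.7046, next y-line at t=0.6522; Δt_x=3.8637, Δt_y=1.0353
    y: enter (5,5) at t=0.6522 ← occupied
  → r_4 = 0.6522
beam 5: φ=45°, α=150°
  dir = (cos 150°, sin 150°) = (-0.8660, 0.5000); from cell (5,4)
  next x-line at t=0.8083, next y-line at t=1.2600; Δt_x=1.1547, Δt_y=2.0000
    x: enter (4,4) at t=0.8083
    y: enter (4,5) at t=1.2600 ← occupied
  → r_5 = 1.2600
beam 6: φ=90°, α=195°
  dir = (cos 195°, sin 195°) = (-0.9659, -0.2588); from cell (5,4)
  next x-line at t=0.7247, next y-line at t=1.4296; Δt_x=1.0353, Δt_y=3.8637
    x: enter (4,4) at t=0.7247
    y: enter (4,3) at t=1.4296
    x: enter (3,3) at t=1.7600
    x: enter (2,3) at t=2.7952
    x: enter (1,3) at t=3.8305
    x: enter (0,3) at t=4.8658 ← occupied
  → r_6 = 4.8658
beam 7: φ=135°, α=240°
  dir = (cos 240°, sin 240°) = (-0.5000, -0.8660); from cell (5,4)
  next x-line at t=1.4000, next y-line at t=0.4272; Δt_x=2.0000, Δt_y=1.1547
    y: enter (5,3) at t=0.4272
    x: enter (4,3) at t=1.4000
    y: enter (4,2) at t=1.5819
    y: enter (4,1) at t=2.7366
    x: enter (3,1) at t=3.4000
    y: enter (3,0) at t=3.8913 ← occupied
  → r_7 = 3.8913

ranges = [2.6558, 2.4341, 0.7275, 0.6522, 1.2600, 4.8658, 3.8913]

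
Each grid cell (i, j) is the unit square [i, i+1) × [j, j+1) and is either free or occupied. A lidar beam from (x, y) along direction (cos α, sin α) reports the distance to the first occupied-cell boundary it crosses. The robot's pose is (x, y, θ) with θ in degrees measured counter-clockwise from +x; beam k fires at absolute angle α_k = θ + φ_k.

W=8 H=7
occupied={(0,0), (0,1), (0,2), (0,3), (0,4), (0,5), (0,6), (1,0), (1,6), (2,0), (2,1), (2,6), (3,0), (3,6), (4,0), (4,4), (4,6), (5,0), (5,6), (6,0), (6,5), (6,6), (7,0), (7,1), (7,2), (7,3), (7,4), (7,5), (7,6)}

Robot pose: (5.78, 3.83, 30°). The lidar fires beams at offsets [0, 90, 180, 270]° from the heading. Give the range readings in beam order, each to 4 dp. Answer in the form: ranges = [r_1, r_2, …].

ranges = [1.4087, 2.5057, 3.6600, 2.4400]

beam 1: φ=0°, α=30°
  cosα=0.8660 sinα=0.5000 | (5,3) | tMaxX 0.2540 tMaxY 0.3400 | tΔX 1.1547 tΔY 2.0000
    t=0.2540 [x] (6,3)
    t=0.3400 [y] (6,4)
    t=1.4087 [x] (7,4) — stop
  → r_1 = 1.4087
beam 2: φ=90°, α=120°
  cosα=-0.5000 sinα=0.8660 | (5,3) | tMaxX 1.5600 tMaxY 0.1963 | tΔX 2.0000 tΔY 1.1547
    t=0.1963 [y] (5,4)
    t=1.3510 [y] (5,5)
    t=1.5600 [x] (4,5)
    t=2.5057 [y] (4,6) — stop
  → r_2 = 2.5057
beam 3: φ=180°, α=210°
  cosα=-0.8660 sinα=-0.5000 | (5,3) | tMaxX 0.9007 tMaxY 1.6600 | tΔX 1.1547 tΔY 2.0000
    t=0.9007 [x] (4,3)
    t=1.6600 [y] (4,2)
    t=2.0554 [x] (3,2)
    t=3.2101 [x] (2,2)
    t=3.6600 [y] (2,1) — stop
  → r_3 = 3.6600
beam 4: φ=270°, α=300°
  cosα=0.5000 sinα=-0.8660 | (5,3) | tMaxX 0.4400 tMaxY 0.9584 | tΔX 2.0000 tΔY 1.1547
    t=0.4400 [x] (6,3)
    t=0.9584 [y] (6,2)
    t=2.1131 [y] (6,1)
    t=2.4400 [x] (7,1) — stop
  → r_4 = 2.4400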